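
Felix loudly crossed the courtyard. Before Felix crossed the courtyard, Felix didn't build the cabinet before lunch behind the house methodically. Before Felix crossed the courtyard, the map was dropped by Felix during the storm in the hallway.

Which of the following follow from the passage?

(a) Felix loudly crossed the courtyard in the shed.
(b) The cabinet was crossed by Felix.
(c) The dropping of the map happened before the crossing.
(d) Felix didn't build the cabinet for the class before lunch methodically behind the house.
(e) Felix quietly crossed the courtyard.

(a) Not entailed — 'in the shed' adds information not in the original event.
(b) Not entailed — Felix crossed the courtyard, not the cabinet; the cabinet belongs to the building event.
(c) Entailed — the narrative places the dropping before the crossing.
(d) Entailed — under negation, adding a further restriction is entailed: if no such building event occurred, none occurred for the class either.
(e) Not entailed — 'quietly' adds a manner not in (and inconsistent with) the original.

(c), (d)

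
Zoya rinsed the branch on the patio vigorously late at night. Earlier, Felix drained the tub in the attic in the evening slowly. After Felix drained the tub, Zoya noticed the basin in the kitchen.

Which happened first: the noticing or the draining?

the draining

The connectives place the draining before the noticing.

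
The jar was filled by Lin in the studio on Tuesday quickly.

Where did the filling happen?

in the studio

'in the studio' marks the location of the filling event.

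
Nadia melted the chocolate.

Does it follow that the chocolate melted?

yes

'Nadia melted the chocolate' is the causative; it entails the inchoative 'the chocolate melted'.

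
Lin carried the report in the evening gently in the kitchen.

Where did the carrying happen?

'in the kitchen' marks the location of the carrying event.

in the kitchen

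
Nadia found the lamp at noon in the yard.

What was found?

'the lamp' marks the patient of the finding event.

the lamp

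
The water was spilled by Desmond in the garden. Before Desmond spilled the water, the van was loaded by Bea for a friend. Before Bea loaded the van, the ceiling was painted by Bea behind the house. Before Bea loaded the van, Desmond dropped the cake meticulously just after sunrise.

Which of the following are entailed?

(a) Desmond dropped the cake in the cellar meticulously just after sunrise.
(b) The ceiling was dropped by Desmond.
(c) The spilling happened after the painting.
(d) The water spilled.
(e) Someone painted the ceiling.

(a) Not entailed — 'in the cellar' adds information not in the original event.
(b) Not entailed — Desmond dropped the cake, not the ceiling; the ceiling belongs to the painting event.
(c) Entailed — the narrative places the painting before the spilling.
(d) Entailed — 'Desmond spilled the water' is causative; it entails the inchoative 'the water spilled'.
(e) Entailed — dropping 'behind the house' and generalizing the agent leaves a sub-description the original still satisfies.

(c), (d), (e)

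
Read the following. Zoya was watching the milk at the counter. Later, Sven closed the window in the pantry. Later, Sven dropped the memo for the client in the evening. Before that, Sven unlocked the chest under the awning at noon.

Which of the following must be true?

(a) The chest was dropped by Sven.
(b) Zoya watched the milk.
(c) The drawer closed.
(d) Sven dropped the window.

(a) Not entailed — Sven dropped the memo, not the chest; the chest belongs to the unlocking event.
(b) Entailed — 'watch' is an activity; 'was watching' entails that some watching happened, so 'watched' holds.
(c) Not entailed — the window is what closed, not the drawer.
(d) Not entailed — Sven dropped the memo, not the window; the window belongs to the closing event.

(b)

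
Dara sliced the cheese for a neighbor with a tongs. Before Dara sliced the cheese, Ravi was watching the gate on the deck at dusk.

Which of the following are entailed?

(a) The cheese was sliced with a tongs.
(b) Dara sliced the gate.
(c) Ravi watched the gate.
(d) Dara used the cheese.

(a) Entailed — this follows by dropping conjuncts from the slicing event's description.
(b) Not entailed — Dara sliced the cheese, not the gate; the gate belongs to the watching event.
(c) Entailed — 'watch' is an activity; 'was watching' entails that some watching happened, so 'watched' holds.
(d) Not entailed — the cheese is the patient, not an instrument — Dara used a tongs.

(a), (c)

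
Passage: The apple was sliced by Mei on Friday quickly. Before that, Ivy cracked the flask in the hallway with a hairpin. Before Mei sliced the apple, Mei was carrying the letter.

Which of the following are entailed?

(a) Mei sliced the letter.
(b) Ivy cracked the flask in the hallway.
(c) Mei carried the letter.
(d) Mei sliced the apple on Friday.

(a) Not entailed — Mei sliced the apple, not the letter; the letter belongs to the carrying event.
(b) Entailed — dropping 'with a hairpin' leaves a sub-description the original still satisfies.
(c) Entailed — 'carry' is an activity; 'was carrying' entails that some carrying happened, so 'carried' holds.
(d) Entailed — the original entails any weakening of itself; this just drops 'quickly'.

(b), (c), (d)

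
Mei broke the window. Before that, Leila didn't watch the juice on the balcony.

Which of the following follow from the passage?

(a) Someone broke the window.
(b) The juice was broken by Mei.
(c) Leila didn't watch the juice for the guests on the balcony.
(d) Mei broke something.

(a), (c), (d)

(a) Entailed — the original entails any weakening of itself; this just generalizes the agent.
(b) Not entailed — Mei broke the window, not the juice; the juice belongs to the watching event.
(c) Entailed — under negation, adding a further restriction is entailed: if no such watching event occurred, none occurred for the guests either.
(d) Entailed — every conjunct here is already in the original breaking event.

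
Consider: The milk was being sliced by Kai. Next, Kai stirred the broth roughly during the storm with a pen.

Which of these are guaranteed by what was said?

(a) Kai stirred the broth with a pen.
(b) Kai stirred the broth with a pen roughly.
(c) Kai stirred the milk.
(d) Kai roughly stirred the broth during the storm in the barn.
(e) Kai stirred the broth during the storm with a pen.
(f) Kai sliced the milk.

(a) Entailed — the original entails any weakening of itself; this just drops 'during the storm', 'roughly'.
(b) Entailed — dropping 'during the storm' leaves a sub-description the original still satisfies.
(c) Not entailed — Kai stirred the broth, not the milk; the milk belongs to the slicing event.
(d) Not entailed — 'in the barn' adds information not in the original event.
(e) Entailed — every conjunct here is already in the original stirring event.
(f) Not entailed — 'was slicing' is progressive on an accomplishment; it does not entail the completed 'sliced'.

(a), (b), (e)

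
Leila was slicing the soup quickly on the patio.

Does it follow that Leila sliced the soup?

'was slicing' is progressive; for an accomplishment like 'slice the soup', it doesn't entail completion.

no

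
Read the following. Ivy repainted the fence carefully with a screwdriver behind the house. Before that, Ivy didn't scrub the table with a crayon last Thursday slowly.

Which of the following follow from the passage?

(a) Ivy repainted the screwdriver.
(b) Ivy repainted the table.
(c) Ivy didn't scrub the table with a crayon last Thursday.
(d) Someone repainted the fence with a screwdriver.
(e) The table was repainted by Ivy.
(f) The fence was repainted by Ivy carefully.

(d), (f)

(a) Not entailed — the screwdriver is the instrument, not what was repainted.
(b) Not entailed — Ivy repainted the fence, not the table; the table belongs to the scrubbing event.
(c) Not entailed — dropping 'slowly' under negation is not valid — the original leaves open that Ivy scrubbed the table some other way.
(d) Entailed — this follows by dropping conjuncts from the repainting event's description.
(e) Not entailed — Ivy repainted the fence, not the table; the table belongs to the scrubbing event.
(f) Entailed — every conjunct here is already in the original repainting event.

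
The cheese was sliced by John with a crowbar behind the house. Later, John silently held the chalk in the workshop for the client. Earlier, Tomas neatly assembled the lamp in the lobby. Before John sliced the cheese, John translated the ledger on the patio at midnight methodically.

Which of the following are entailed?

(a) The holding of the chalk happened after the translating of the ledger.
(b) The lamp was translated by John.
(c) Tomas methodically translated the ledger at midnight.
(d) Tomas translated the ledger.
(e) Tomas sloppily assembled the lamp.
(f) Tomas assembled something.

(a) Entailed — the narrative places the translating before the holding.
(b) Not entailed — John translated the ledger, not the lamp; the lamp belongs to the assembling event.
(c) Not entailed — the passage has John translating the ledger, not Tomas.
(d) Not entailed — the passage has John translating the ledger, not Tomas.
(e) Not entailed — 'sloppily' adds a manner not in (and inconsistent with) the original.
(f) Entailed — this follows by dropping conjuncts from the assembling event's description.

(a), (f)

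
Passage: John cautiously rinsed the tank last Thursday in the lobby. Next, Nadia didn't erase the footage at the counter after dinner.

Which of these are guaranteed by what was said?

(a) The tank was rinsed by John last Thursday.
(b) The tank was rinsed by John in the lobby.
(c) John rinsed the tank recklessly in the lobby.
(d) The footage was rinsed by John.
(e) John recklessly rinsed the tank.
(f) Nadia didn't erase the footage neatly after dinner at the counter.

(a) Entailed — dropping 'cautiously', 'in the lobby' leaves a sub-description the original still satisfies.
(b) Entailed — dropping 'cautiously', 'last Thursday' leaves a sub-description the original still satisfies.
(c) Not entailed — 'recklessly' adds a manner not in (and inconsistent with) the original.
(d) Not entailed — John rinsed the tank, not the footage; the footage belongs to the erasing event.
(e) Not entailed — 'recklessly' adds a manner not in (and inconsistent with) the original.
(f) Entailed — under negation, adding a further restriction is entailed: if no such erasing event occurred, none occurred neatly either.

(a), (b), (f)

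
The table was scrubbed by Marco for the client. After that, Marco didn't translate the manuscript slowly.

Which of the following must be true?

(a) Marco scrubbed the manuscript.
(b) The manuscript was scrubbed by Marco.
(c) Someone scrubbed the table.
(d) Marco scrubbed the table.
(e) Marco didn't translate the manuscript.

(c), (d)

(a) Not entailed — Marco scrubbed the table, not the manuscript; the manuscript belongs to the translating event.
(b) Not entailed — Marco scrubbed the table, not the manuscript; the manuscript belongs to the translating event.
(c) Entailed — dropping 'for the client' and generalizing the agent leaves a sub-description the original still satisfies.
(d) Entailed — this follows by dropping conjuncts from the scrubbing event's description.
(e) Not entailed — dropping 'slowly' under negation is not valid — the original leaves open that Marco translated the manuscript some other way.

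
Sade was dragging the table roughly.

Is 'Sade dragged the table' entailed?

yes

'drag' is atelic; if Sade was dragging the table, then Sade dragged the table (for some time).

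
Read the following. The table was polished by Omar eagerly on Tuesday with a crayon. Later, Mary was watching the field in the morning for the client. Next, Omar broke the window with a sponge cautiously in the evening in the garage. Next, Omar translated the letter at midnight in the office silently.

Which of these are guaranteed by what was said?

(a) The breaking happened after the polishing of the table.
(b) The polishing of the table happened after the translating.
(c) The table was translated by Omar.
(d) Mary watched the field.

(a) Entailed — the narrative places the polishing before the breaking.
(b) Not entailed — the narrative places the polishing before the translating, not after.
(c) Not entailed — Omar translated the letter, not the table; the table belongs to the polishing event.
(d) Entailed — 'watch' is an activity; 'was watching' entails that some watching happened, so 'watched' holds.

(a), (d)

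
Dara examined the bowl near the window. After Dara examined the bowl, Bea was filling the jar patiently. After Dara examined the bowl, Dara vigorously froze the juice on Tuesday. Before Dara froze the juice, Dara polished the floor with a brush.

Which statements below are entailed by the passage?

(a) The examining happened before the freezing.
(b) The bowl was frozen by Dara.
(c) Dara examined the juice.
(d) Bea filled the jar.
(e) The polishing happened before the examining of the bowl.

(a)

(a) Entailed — the narrative places the examining before the freezing.
(b) Not entailed — Dara froze the juice, not the bowl; the bowl belongs to the examining event.
(c) Not entailed — Dara examined the bowl, not the juice; the juice belongs to the freezing event.
(d) Not entailed — 'was filling' is progressive on an accomplishment; it does not entail the completed 'filled'.
(e) Not entailed — the narrative doesn't order the polishing relative to the examining.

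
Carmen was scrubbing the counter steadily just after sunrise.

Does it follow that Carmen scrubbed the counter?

'scrub' is atelic; if Carmen was scrubbing the counter, then Carmen scrubbed the counter (for some time).

yes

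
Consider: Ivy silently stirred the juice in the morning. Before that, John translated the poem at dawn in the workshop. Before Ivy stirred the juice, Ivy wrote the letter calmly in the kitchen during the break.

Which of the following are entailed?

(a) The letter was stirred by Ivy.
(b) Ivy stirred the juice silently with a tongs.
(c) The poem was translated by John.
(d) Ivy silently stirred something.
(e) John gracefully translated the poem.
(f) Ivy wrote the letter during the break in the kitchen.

(a) Not entailed — Ivy stirred the juice, not the letter; the letter belongs to the writing event.
(b) Not entailed — 'with a tongs' adds information not in the original event.
(c) Entailed — every conjunct here is already in the original translating event.
(d) Entailed — every conjunct here is already in the original stirring event.
(e) Not entailed — 'gracefully' adds information not in the original event.
(f) Entailed — dropping 'calmly' leaves a sub-description the original still satisfies.

(c), (d), (f)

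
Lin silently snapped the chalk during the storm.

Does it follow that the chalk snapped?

'Lin snapped the chalk' is the causative; it entails the inchoative 'the chalk snapped'.

yes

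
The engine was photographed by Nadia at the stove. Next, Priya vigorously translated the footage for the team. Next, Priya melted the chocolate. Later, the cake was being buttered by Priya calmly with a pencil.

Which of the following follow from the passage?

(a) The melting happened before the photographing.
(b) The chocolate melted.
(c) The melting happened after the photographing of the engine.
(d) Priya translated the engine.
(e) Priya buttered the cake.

(b), (c)

(a) Not entailed — the narrative places the photographing before the melting, not after.
(b) Entailed — 'Priya melted the chocolate' is causative; it entails the inchoative 'the chocolate melted'.
(c) Entailed — the narrative places the photographing before the melting.
(d) Not entailed — Priya translated the footage, not the engine; the engine belongs to the photographing event.
(e) Not entailed — 'was buttering' is progressive on an accomplishment; it does not entail the completed 'buttered'.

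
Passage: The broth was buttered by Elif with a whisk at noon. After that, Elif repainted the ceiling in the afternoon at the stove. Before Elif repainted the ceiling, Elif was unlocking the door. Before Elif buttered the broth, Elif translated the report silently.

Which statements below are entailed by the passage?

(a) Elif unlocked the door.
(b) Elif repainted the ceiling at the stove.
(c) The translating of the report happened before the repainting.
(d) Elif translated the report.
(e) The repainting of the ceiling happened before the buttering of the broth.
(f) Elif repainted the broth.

(b), (c), (d)

(a) Not entailed — 'was unlocking' is progressive on an accomplishment; it does not entail the completed 'unlocked'.
(b) Entailed — the original entails any weakening of itself; this just drops 'in the afternoon'.
(c) Entailed — the narrative places the translating before the repainting.
(d) Entailed — this follows by dropping conjuncts from the translating event's description.
(e) Not entailed — the narrative places the buttering before the repainting, not after.
(f) Not entailed — Elif repainted the ceiling, not the broth; the broth belongs to the buttering event.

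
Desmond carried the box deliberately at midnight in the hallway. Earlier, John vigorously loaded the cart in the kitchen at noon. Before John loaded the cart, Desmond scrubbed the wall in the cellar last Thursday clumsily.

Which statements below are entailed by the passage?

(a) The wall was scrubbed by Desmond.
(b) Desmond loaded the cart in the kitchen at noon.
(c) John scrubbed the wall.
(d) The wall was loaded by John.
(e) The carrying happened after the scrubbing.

(a) Entailed — every conjunct here is already in the original scrubbing event.
(b) Not entailed — the passage has John loading the cart, not Desmond.
(c) Not entailed — the passage has Desmond scrubbing the wall, not John.
(d) Not entailed — John loaded the cart, not the wall; the wall belongs to the scrubbing event.
(e) Entailed — the narrative places the scrubbing before the carrying.

(a), (e)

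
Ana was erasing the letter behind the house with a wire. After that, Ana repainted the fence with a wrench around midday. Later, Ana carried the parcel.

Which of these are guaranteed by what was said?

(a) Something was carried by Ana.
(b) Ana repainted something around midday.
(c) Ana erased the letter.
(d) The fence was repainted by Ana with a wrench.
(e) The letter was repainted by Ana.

(a), (b), (d)

(a) Entailed — this follows by dropping conjuncts from the carrying event's description.
(b) Entailed — dropping 'with a wrench' and generalizing the patient leaves a sub-description the original still satisfies.
(c) Not entailed — 'was erasing' is progressive on an accomplishment; it does not entail the completed 'erased'.
(d) Entailed — the original entails any weakening of itself; this just drops 'around midday'.
(e) Not entailed — Ana repainted the fence, not the letter; the letter belongs to the erasing event.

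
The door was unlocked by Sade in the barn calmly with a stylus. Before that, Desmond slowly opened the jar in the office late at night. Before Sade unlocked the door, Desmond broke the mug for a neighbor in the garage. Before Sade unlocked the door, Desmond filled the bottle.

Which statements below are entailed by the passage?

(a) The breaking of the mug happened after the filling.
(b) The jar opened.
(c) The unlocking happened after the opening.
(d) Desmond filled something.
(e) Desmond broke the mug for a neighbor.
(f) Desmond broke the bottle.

(b), (c), (d), (e)

(a) Not entailed — the narrative doesn't order the filling relative to the breaking.
(b) Entailed — 'Desmond opened the jar' is causative; it entails the inchoative 'the jar opened'.
(c) Entailed — the narrative places the opening before the unlocking.
(d) Entailed — generalizing the patient leaves a sub-description the original still satisfies.
(e) Entailed — the original entails any weakening of itself; this just drops 'in the garage'.
(f) Not entailed — Desmond broke the mug, not the bottle; the bottle belongs to the filling event.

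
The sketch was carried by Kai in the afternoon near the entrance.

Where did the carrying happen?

'near the entrance' marks the location of the carrying event.

near the entrance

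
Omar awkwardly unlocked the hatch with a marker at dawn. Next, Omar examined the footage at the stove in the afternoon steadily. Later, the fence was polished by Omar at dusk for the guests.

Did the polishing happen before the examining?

The narrative orders the examining before the polishing.

no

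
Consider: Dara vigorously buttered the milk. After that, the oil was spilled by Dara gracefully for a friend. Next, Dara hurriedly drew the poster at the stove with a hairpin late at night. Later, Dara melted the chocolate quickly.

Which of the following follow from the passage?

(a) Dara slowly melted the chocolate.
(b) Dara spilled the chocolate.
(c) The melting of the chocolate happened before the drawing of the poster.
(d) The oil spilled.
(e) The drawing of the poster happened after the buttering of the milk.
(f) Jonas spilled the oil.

(a) Not entailed — 'slowly' adds a manner not in (and inconsistent with) the original.
(b) Not entailed — Dara spilled the oil, not the chocolate; the chocolate belongs to the melting event.
(c) Not entailed — the narrative places the drawing before the melting, not after.
(d) Entailed — 'Dara spilled the oil' is causative; it entails the inchoative 'the oil spilled'.
(e) Entailed — the narrative places the buttering before the drawing.
(f) Not entailed — the passage has Dara spilling the oil, not Jonas.

(d), (e)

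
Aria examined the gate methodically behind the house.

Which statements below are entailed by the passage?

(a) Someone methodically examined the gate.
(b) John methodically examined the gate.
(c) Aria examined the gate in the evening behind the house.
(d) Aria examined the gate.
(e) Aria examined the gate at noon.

(a), (d)

(a) Entailed — every conjunct here is already in the original examining event.
(b) Not entailed — the passage has Aria examining the gate, not John.
(c) Not entailed — 'in the evening' adds information not in the original event.
(d) Entailed — dropping 'methodically', 'behind the house' leaves a sub-description the original still satisfies.
(e) Not entailed — 'at noon' adds information not in the original event.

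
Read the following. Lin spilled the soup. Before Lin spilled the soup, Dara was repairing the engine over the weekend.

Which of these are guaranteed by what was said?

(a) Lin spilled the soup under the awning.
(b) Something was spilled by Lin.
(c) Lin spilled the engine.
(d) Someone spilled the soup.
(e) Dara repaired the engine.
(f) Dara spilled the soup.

(b), (d)

(a) Not entailed — 'under the awning' adds information not in the original event.
(b) Entailed — generalizing the patient leaves a sub-description the original still satisfies.
(c) Not entailed — Lin spilled the soup, not the engine; the engine belongs to the repairing event.
(d) Entailed — every conjunct here is already in the original spilling event.
(e) Not entailed — 'was repairing' is progressive on an accomplishment; it does not entail the completed 'repaired'.
(f) Not entailed — the passage has Lin spilling the soup, not Dara.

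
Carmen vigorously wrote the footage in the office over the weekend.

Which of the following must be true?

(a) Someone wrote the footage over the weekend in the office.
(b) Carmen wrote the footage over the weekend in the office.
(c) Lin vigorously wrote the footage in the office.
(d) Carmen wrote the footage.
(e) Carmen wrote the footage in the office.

(a) Entailed — every conjunct here is already in the original writing event.
(b) Entailed — the original entails any weakening of itself; this just drops 'vigorously'.
(c) Not entailed — the passage has Carmen writing the footage, not Lin.
(d) Entailed — dropping 'over the weekend', 'vigorously', 'in the office' leaves a sub-description the original still satisfies.
(e) Entailed — this follows by dropping conjuncts from the writing event's description.

(a), (b), (d), (e)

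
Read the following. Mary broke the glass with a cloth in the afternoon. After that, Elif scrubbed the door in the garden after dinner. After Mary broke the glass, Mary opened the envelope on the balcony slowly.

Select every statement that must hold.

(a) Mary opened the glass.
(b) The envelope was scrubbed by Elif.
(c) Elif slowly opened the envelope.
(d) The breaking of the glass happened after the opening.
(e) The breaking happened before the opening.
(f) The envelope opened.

(e), (f)

(a) Not entailed — Mary opened the envelope, not the glass; the glass belongs to the breaking event.
(b) Not entailed — Elif scrubbed the door, not the envelope; the envelope belongs to the opening event.
(c) Not entailed — the passage has Mary opening the envelope, not Elif.
(d) Not entailed — the narrative places the breaking before the opening, not after.
(e) Entailed — the narrative places the breaking before the opening.
(f) Entailed — 'Mary opened the envelope' is causative; it entails the inchoative 'the envelope opened'.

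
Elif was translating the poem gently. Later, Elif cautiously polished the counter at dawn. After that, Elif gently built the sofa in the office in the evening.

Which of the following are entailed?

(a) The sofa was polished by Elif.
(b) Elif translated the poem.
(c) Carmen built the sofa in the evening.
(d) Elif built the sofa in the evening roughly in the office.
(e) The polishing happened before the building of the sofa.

(e)

(a) Not entailed — Elif polished the counter, not the sofa; the sofa belongs to the building event.
(b) Not entailed — 'was translating' is progressive on an accomplishment; it does not entail the completed 'translated'.
(c) Not entailed — the passage has Elif building the sofa, not Carmen.
(d) Not entailed — 'roughly' adds a manner not in (and inconsistent with) the original.
(e) Entailed — the narrative places the polishing before the building.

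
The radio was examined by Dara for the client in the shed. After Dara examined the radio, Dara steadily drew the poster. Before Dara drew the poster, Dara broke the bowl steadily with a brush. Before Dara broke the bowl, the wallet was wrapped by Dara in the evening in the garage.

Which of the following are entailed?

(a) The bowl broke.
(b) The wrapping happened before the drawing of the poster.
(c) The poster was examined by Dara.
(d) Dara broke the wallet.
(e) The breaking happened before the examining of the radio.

(a), (b)

(a) Entailed — 'Dara broke the bowl' is causative; it entails the inchoative 'the bowl broke'.
(b) Entailed — the narrative places the wrapping before the drawing.
(c) Not entailed — Dara examined the radio, not the poster; the poster belongs to the drawing event.
(d) Not entailed — Dara broke the bowl, not the wallet; the wallet belongs to the wrapping event.
(e) Not entailed — the narrative doesn't order the breaking relative to the examining.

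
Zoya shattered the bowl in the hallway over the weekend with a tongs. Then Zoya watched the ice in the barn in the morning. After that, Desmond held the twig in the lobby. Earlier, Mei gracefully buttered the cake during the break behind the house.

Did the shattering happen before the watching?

yes

The narrative orders the shattering before the watching.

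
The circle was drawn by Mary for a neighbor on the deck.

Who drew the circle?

Mary

'Mary' marks the agent of the drawing event.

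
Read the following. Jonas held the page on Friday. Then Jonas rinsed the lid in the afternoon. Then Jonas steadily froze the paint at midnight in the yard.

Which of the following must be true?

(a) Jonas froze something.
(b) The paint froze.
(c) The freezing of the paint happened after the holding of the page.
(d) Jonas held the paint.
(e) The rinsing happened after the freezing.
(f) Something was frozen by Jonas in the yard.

(a), (b), (c), (f)

(a) Entailed — dropping 'steadily', 'at midnight', 'in the yard' and generalizing the patient leaves a sub-description the original still satisfies.
(b) Entailed — 'Jonas froze the paint' is causative; it entails the inchoative 'the paint froze'.
(c) Entailed — the narrative places the holding before the freezing.
(d) Not entailed — Jonas held the page, not the paint; the paint belongs to the freezing event.
(e) Not entailed — the narrative places the rinsing before the freezing, not after.
(f) Entailed — the original entails any weakening of itself; this just drops 'steadily', 'at midnight' and generalizes the patient.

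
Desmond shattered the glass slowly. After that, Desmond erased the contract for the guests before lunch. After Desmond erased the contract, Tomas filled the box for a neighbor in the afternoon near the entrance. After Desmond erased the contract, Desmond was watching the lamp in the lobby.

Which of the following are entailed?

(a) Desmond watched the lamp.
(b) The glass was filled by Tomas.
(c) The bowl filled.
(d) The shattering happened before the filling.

(a), (d)

(a) Entailed — 'watch' is an activity; 'was watching' entails that some watching happened, so 'watched' holds.
(b) Not entailed — Tomas filled the box, not the glass; the glass belongs to the shattering event.
(c) Not entailed — the box is what filled, not the bowl.
(d) Entailed — the narrative places the shattering before the filling.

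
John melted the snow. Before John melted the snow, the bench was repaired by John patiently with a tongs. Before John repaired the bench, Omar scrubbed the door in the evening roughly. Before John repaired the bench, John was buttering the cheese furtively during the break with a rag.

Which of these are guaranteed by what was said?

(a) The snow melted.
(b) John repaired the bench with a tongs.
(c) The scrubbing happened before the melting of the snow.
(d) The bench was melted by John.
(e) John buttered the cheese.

(a), (b), (c)

(a) Entailed — 'John melted the snow' is causative; it entails the inchoative 'the snow melted'.
(b) Entailed — dropping 'patiently' leaves a sub-description the original still satisfies.
(c) Entailed — the narrative places the scrubbing before the melting.
(d) Not entailed — John melted the snow, not the bench; the bench belongs to the repairing event.
(e) Not entailed — 'was buttering' is progressive on an accomplishment; it does not entail the completed 'buttered'.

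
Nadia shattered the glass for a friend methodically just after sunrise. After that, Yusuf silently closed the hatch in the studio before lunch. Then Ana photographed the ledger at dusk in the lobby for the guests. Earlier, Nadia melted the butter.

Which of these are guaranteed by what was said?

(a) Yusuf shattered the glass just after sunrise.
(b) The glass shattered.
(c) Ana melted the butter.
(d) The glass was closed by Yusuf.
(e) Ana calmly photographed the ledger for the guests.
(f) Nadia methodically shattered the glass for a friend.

(a) Not entailed — the passage has Nadia shattering the glass, not Yusuf.
(b) Entailed — 'Nadia shattered the glass' is causative; it entails the inchoative 'the glass shattered'.
(c) Not entailed — the passage has Nadia melting the butter, not Ana.
(d) Not entailed — Yusuf closed the hatch, not the glass; the glass belongs to the shattering event.
(e) Not entailed — 'calmly' adds information not in the original event.
(f) Entailed — the original entails any weakening of itself; this just drops 'just after sunrise'.

(b), (f)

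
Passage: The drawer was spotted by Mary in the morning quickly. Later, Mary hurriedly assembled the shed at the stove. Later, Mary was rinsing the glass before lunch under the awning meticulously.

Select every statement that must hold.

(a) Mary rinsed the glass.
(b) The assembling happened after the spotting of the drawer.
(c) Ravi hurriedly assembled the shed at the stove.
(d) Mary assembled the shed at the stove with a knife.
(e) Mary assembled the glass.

(a), (b)

(a) Entailed — 'rinse' is an activity; 'was rinsing' entails that some rinsing happened, so 'rinsed' holds.
(b) Entailed — the narrative places the spotting before the assembling.
(c) Not entailed — the passage has Mary assembling the shed, not Ravi.
(d) Not entailed — 'with a knife' adds information not in the original event.
(e) Not entailed — Mary assembled the shed, not the glass; the glass belongs to the rinsing event.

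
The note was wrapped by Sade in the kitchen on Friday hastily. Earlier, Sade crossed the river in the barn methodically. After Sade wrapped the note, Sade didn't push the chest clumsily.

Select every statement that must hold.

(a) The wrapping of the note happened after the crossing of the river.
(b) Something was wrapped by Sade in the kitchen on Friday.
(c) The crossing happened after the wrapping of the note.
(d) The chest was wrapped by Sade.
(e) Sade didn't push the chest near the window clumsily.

(a) Entailed — the narrative places the crossing before the wrapping.
(b) Entailed — dropping 'hastily' and generalizing the patient leaves a sub-description the original still satisfies.
(c) Not entailed — the narrative places the crossing before the wrapping, not after.
(d) Not entailed — Sade wrapped the note, not the chest; the chest belongs to the pushing event.
(e) Entailed — under negation, adding a further restriction is entailed: if no such pushing event occurred, none occurred near the window either.

(a), (b), (e)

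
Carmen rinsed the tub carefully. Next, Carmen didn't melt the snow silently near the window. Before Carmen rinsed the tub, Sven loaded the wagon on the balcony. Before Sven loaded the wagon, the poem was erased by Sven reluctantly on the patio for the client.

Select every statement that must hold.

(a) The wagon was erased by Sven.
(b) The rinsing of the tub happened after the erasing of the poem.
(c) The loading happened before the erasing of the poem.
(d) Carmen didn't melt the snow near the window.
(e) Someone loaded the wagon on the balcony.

(a) Not entailed — Sven erased the poem, not the wagon; the wagon belongs to the loading event.
(b) Entailed — the narrative places the erasing before the rinsing.
(c) Not entailed — the narrative places the erasing before the loading, not after.
(d) Not entailed — dropping 'silently' under negation is not valid — the original leaves open that Carmen melted the snow some other way.
(e) Entailed — every conjunct here is already in the original loading event.

(b), (e)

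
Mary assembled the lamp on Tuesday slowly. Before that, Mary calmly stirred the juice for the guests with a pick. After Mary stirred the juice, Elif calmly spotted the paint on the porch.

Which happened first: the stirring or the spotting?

the stirring

The connectives place the stirring before the spotting.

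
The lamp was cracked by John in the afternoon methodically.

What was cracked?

'the lamp' marks the patient of the cracking event.

the lamp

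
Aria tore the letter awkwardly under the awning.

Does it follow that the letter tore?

yes

'Aria tore the letter' is the causative; it entails the inchoative 'the letter tore'.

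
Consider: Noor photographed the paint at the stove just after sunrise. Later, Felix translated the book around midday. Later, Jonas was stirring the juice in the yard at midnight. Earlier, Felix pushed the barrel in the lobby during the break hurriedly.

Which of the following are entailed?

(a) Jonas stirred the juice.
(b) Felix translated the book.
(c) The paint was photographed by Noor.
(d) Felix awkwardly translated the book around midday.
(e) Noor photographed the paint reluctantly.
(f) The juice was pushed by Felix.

(a), (b), (c)

(a) Entailed — 'stir' is an activity; 'was stirring' entails that some stirring happened, so 'stirred' holds.
(b) Entailed — this follows by dropping conjuncts from the translating event's description.
(c) Entailed — this follows by dropping conjuncts from the photographing event's description.
(d) Not entailed — 'awkwardly' adds information not in the original event.
(e) Not entailed — 'reluctantly' adds information not in the original event.
(f) Not entailed — Felix pushed the barrel, not the juice; the juice belongs to the stirring event.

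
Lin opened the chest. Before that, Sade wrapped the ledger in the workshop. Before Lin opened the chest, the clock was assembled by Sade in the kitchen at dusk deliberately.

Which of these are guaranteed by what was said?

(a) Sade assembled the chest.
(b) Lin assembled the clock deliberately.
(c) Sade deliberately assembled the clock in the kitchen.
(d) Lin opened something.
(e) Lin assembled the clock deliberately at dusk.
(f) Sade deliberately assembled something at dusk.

(c), (d), (f)

(a) Not entailed — Sade assembled the clock, not the chest; the chest belongs to the opening event.
(b) Not entailed — the passage has Sade assembling the clock, not Lin.
(c) Entailed — every conjunct here is already in the original assembling event.
(d) Entailed — the original entails any weakening of itself; this just generalizes the patient.
(e) Not entailed — the passage has Sade assembling the clock, not Lin.
(f) Entailed — dropping 'in the kitchen' and generalizing the patient leaves a sub-description the original still satisfies.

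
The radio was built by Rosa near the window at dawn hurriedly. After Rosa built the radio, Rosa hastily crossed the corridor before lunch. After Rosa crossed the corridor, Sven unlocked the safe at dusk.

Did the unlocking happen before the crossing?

The narrative orders the crossing before the unlocking.

no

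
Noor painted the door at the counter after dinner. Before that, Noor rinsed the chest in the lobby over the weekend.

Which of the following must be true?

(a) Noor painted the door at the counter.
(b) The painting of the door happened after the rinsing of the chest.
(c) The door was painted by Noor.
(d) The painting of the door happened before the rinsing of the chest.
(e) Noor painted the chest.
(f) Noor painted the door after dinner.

(a), (b), (c), (f)

(a) Entailed — the original entails any weakening of itself; this just drops 'after dinner'.
(b) Entailed — the narrative places the rinsing before the painting.
(c) Entailed — every conjunct here is already in the original painting event.
(d) Not entailed — the narrative places the rinsing before the painting, not after.
(e) Not entailed — Noor painted the door, not the chest; the chest belongs to the rinsing event.
(f) Entailed — every conjunct here is already in the original painting event.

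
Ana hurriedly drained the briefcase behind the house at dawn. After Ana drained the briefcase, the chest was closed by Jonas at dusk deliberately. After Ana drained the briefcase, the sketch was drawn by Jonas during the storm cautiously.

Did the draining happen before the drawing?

The narrative orders the draining before the drawing.

yes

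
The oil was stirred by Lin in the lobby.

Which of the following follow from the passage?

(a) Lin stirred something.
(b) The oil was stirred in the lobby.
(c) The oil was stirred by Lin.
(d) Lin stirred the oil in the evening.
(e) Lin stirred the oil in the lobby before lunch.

(a), (b), (c)

(a) Entailed — every conjunct here is already in the original stirring event.
(b) Entailed — generalizing the agent leaves a sub-description the original still satisfies.
(c) Entailed — the original entails any weakening of itself; this just drops 'in the lobby'.
(d) Not entailed — 'in the evening' adds information not in the original event.
(e) Not entailed — 'before lunch' adds information not in the original event.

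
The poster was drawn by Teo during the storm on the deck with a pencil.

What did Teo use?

'with a pencil' marks the instrument of the drawing event.

a pencil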